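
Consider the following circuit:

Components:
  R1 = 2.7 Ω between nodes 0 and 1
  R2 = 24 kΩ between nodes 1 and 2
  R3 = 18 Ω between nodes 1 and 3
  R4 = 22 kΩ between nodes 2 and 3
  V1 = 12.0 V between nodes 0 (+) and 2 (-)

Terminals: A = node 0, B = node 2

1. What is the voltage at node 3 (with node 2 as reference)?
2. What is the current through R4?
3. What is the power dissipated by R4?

Nodal analysis, taking node 2 as the 0 V reference.
Source V1 fixes V_0 = 12 V.
KCL at each unknown node (sum of currents leaving = 0; resistances in Ω):
  Node 1: (V_1 - 12)/2.7 + (V_1 - 0)/24000 + (V_1 - V_3)/18 = 0
  Node 3: (V_3 - V_1)/18 + (V_3 - 0)/22000 = 0
Collecting terms (coefficients in siemens):
  0.426·V_1 - 0.05556·V_3 = 4.444
  0.0556·V_3 - 0.05556·V_1 = 0
Determinant D = (0.426)(0.0556) - (-0.05556)(-0.05556) = 0.0206
V_1 = [(4.444)(0.0556) - (-0.05556)(0)]/D = 12 V
V_3 = [(0.426)(0) - (4.444)(-0.05556)]/D = 11.99 V
Part 1:
  Read off the nodal solution: V_3 = 11.99 V
Part 2:
  I_R4 = (V_2 - V_3)/R4 = (0 - 11.99)/22000 = -0.0005449 A
  Magnitude: I_R4 = 0.0005449 A
Part 3:
  I_R4 = (V_2 - V_3)/R4 = (0 - 11.99)/22000 = -0.0005449 A
  P_R4 = I_R4² × R4 = (-0.0005449)² × 22000 = 0.006532 W

Final answers:
1. V_3 = 11.99 V
2. I_R4 = 0.0005449 A
3. P_R4 = 0.006532 W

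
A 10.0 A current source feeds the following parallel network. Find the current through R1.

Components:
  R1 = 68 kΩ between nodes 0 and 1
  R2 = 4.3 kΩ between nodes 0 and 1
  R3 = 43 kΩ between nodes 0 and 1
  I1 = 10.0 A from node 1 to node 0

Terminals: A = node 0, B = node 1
All resistors sit directly between nodes 0 and 1, so they are in parallel and share one voltage V; the full source current 10 A splits among them.
1/R_par = 1/68000 + 1/4300 + 1/43000 = 0.0002705 S  =>  R_par = 3697 Ω
V = I × R_par = 10 × 3697 = 36970 V
I_R1 = V/R1 = 36970/68000 = 0.5436 A

Final answer: 0.5436 A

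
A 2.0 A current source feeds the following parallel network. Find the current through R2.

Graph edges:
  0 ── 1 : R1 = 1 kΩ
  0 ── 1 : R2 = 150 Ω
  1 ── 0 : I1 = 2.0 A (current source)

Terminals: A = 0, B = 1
All resistors sit directly between nodes 0 and 1, so they are in parallel and share one voltage V; the full source current 2 A splits among them.
1/R_par = 1/1000 + 1/150 = 0.007667 S  =>  R_par = 130.4 Ω
V = I × R_par = 2 × 130.4 = 260.9 V
I_R2 = V/R2 = 260.9/150 = 1.739 A

Final answer: 1.739 A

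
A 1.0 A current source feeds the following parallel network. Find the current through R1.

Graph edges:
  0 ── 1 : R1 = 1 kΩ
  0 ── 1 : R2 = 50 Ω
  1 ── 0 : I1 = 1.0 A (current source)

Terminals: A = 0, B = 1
All resistors sit directly between nodes 0 and 1, so they are in parallel and share one voltage V; the full source current 1 A splits among them.
1/R_par = 1/1000 + 1/50 = 0.021 S  =>  R_par = 47.62 Ω
V = I × R_par = 1 × 47.62 = 47.62 V
I_R1 = V/R1 = 47.62/1000 = 0.04762 A

Final answer: 0.04762 A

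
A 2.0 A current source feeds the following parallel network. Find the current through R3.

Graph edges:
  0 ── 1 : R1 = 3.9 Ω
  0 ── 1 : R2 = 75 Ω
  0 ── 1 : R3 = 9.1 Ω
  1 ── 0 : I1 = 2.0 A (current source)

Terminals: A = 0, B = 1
All resistors sit directly between nodes 0 and 1, so they are in parallel and share one voltage V; the full source current 2 A splits among them.
1/R_par = 1/3.9 + 1/75 + 1/9.1 = 0.3796 S  =>  R_par = 2.634 Ω
V = I × R_par = 2 × 2.634 = 5.268 V
I_R3 = V/R3 = 5.268/9.1 = 0.5789 A

Final answer: 0.5789 A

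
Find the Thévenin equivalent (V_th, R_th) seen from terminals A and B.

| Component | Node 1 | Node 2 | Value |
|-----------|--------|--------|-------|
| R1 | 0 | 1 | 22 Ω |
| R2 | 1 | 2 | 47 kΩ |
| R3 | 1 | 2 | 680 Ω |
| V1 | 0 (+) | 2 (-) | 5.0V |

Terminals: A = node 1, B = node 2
Step 1 — V_th is the open-circuit voltage V_A - V_B (nothing connected across the terminals).
Nodal analysis, taking node 2 as the 0 V reference.
Source V1 fixes V_0 = 5 V.
KCL at each unknown node (sum of currents leaving = 0; resistances in Ω):
  Node 1: (V_1 - 5)/22 + (V_1 - 0)/47000 + (V_1 - 0)/680 = 0
Collecting terms: 0.04695 × V_1 = 0.2273  =>  V_1 = 4.841 V
V_th = V_1 - V_2 = 4.841 - 0 = 4.841 V
Step 2 — R_th: zero the source — replace V1 by a short circuit (node 2 merges into node 0) — and find the resistance seen between A (node 1) and B (node 0).
Reduce the network between node 1 (A) and node 0 (B) by series/parallel combination:
  Rp1 = R1 ‖ R2 ‖ R3 (parallel, all between nodes 0 and 1) = 1/(1/22 + 1/47000 + 1/680) = 21.3 Ω
R_th = 21.3 Ω

Final answer: V_th = 4.841 V, R_th = 21.3 Ω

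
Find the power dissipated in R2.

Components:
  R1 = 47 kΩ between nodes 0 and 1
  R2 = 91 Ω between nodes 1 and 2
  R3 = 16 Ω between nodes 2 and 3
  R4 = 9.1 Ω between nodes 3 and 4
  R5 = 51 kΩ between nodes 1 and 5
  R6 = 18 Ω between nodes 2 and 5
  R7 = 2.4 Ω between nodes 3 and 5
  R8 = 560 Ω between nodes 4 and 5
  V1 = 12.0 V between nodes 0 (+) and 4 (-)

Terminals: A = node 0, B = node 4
Nodal analysis, taking node 4 as the 0 V reference.
Source V1 fixes V_0 = 12 V.
KCL at each unknown node (sum of currents leaving = 0; resistances in Ω):
  Node 1: (V_1 - 12)/47000 + (V_1 - V_2)/91 + (V_1 - V_5)/51000 = 0
  Node 2: (V_2 - V_1)/91 + (V_2 - V_3)/16 + (V_2 - V_5)/18 = 0
  Node 3: (V_3 - V_2)/16 + (V_3 - 0)/9.1 + (V_3 - V_5)/2.4 = 0
  Node 5: (V_5 - V_1)/51000 + (V_5 - V_2)/18 + (V_5 - V_3)/2.4 + (V_5 - 0)/560 = 0
Collecting terms (coefficients in siemens):
  0.01103·V_1 - 0.01099·V_2 - 0.00001961·V_5 = 0.0002553
  0.129·V_2 - 0.01099·V_1 - 0.0625·V_3 - 0.05556·V_5 = 0
  0.5891·V_3 - 0.0625·V_2 - 0.4167·V_5 = 0
  0.474·V_5 - 0.00001961·V_1 - 0.05556·V_2 - 0.4167·V_3 = 0
Solving these 4 simultaneous equations (Gaussian elimination) gives:
  V_1 = 0.02769 V, V_2 = 0.004552 V, V_3 = 0.002277 V, V_5 = 0.002536 V
I_R2 = (V_1 - V_2)/R2 = (0.02769 - 0.004552)/91 = 0.0002542 A
P_R2 = I_R2² × R2 = (0.0002542)² × 91 = 0.000005882 W

Final answer: 5.882e-06 W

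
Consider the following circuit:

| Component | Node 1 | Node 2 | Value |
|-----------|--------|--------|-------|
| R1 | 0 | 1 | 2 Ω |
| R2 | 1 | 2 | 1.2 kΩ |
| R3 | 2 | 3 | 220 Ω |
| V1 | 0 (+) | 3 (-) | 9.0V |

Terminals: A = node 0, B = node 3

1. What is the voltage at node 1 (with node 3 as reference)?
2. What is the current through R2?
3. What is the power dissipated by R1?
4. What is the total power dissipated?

Nodal analysis, taking node 3 as the 0 V reference.
Source V1 fixes V_0 = 9 V.
KCL at each unknown node (sum of currents leaving = 0; resistances in Ω):
  Node 1: (V_1 - 9)/2 + (V_1 - V_2)/1200 = 0
  Node 2: (V_2 - V_1)/1200 + (V_2 - 0)/220 = 0
Collecting terms (coefficients in siemens):
  0.5008·V_1 - 0.0008333·V_2 = 4.5
  0.005379·V_2 - 0.0008333·V_1 = 0
Determinant D = (0.5008)(0.005379) - (-0.0008333)(-0.0008333) = 0.002693
V_1 = [(4.5)(0.005379) - (-0.0008333)(0)]/D = 8.987 V
V_2 = [(0.5008)(0) - (4.5)(-0.0008333)]/D = 1.392 V
Part 1:
  Read off the nodal solution: V_1 = 8.987 V
Part 2:
  I_R2 = (V_1 - V_2)/R2 = (8.987 - 1.392)/1200 = 0.006329 A
  Magnitude: I_R2 = 0.006329 A
Part 3:
  I_R1 = (V_0 - V_1)/R1 = (9 - 8.987)/2 = 0.006329 A
  P_R1 = I_R1² × R1 = (0.006329)² × 2 = 0.00008012 W
Part 4:
  Power in each resistor, P = (ΔV)²/R:
    P_R1 = (9 - 8.987)²/2 = 0.00008012 W
    P_R2 = (8.987 - 1.392)²/1200 = 0.04807 W
    P_R3 = (1.392 - 0)²/220 = 0.008813 W
  P_total = P_R1 + P_R2 + P_R3 = 0.05696 W

Final answers:
1. V_1 = 8.987 V
2. I_R2 = 0.006329 A
3. P_R1 = 8.012e-05 W
4. P_total = 0.05696 W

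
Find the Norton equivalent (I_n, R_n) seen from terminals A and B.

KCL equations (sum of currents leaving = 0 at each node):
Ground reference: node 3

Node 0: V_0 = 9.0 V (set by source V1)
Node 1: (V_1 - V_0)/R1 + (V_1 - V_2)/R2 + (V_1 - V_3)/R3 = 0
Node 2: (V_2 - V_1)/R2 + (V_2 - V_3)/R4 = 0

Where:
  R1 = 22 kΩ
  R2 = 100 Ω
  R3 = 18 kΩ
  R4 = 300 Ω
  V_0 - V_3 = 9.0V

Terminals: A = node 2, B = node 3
Find the Thévenin equivalent first; then I_n = V_th/R_th and R_n = R_th.
Step 1 — V_th is the open-circuit voltage V_A - V_B (nothing connected across the terminals).
Nodal analysis, taking node 3 as the 0 V reference.
Source V1 fixes V_0 = 9 V.
KCL at each unknown node (sum of currents leaving = 0; resistances in Ω):
  Node 1: (V_1 - 9)/22000 + (V_1 - V_2)/100 + (V_1 - 0)/18000 = 0
  Node 2: (V_2 - V_1)/100 + (V_2 - 0)/300 = 0
Collecting terms (coefficients in siemens):
  0.0101·V_1 - 0.01·V_2 = 0.0004091
  0.01333·V_2 - 0.01·V_1 = 0
Determinant D = (0.0101)(0.01333) - (-0.01)(-0.01) = 0.00003468
V_1 = [(0.0004091)(0.01333) - (-0.01)(0)]/D = 0.1573 V
V_2 = [(0.0101)(0) - (0.0004091)(-0.01)]/D = 0.118 V
V_th = V_2 - V_3 = 0.118 - 0 = 0.118 V
Step 2 — R_th: zero the source — replace V1 by a short circuit (node 3 merges into node 0) — and find the resistance seen between A (node 2) and B (node 0).
Reduce the network between node 2 (A) and node 0 (B) by series/parallel combination:
  Rp1 = R1 ‖ R3 (parallel, both between nodes 0 and 1) = 1/(1/22000 + 1/18000) = 9900 Ω
  Rs1 = R2 + Rp1 (series, joined only at node 1) = 100 + 9900 = 10000 Ω
  Rp2 = R4 ‖ Rs1 (parallel, both between nodes 0 and 2) = 1/(1/300 + 1/10000) = 291.3 Ω
R_th = 291.3 Ω
I_n = V_th/R_th = 0.118/291.3 = 0.000405 A, and R_n = R_th = 291.3 Ω

Final answer: I_n = 0.000405 A, R_n = 291.3 Ω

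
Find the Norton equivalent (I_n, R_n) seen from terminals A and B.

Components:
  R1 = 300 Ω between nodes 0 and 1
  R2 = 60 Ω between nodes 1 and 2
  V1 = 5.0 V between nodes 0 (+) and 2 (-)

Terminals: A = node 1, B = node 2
Find the Thévenin equivalent first; then I_n = V_th/R_th and R_n = R_th.
Step 1 — V_th is the open-circuit voltage V_A - V_B (nothing connected across the terminals).
Nodal analysis, taking node 2 as the 0 V reference.
Source V1 fixes V_0 = 5 V.
KCL at each unknown node (sum of currents leaving = 0; resistances in Ω):
  Node 1: (V_1 - 5)/300 + (V_1 - 0)/60 = 0
Collecting terms: 0.02 × V_1 = 0.01667  =>  V_1 = 0.8333 V
V_th = V_1 - V_2 = 0.8333 - 0 = 0.8333 V
Step 2 — R_th: zero the source — replace V1 by a short circuit (node 2 merges into node 0) — and find the resistance seen between A (node 1) and B (node 0).
Reduce the network between node 1 (A) and node 0 (B) by series/parallel combination:
  Rp1 = R1 ‖ R2 (parallel, both between nodes 0 and 1) = 1/(1/300 + 1/60) = 50 Ω
R_th = 50 Ω
I_n = V_th/R_th = 0.8333/50 = 0.01667 A, and R_n = R_th = 50 Ω

Final answer: I_n = 0.01667 A, R_n = 50 Ω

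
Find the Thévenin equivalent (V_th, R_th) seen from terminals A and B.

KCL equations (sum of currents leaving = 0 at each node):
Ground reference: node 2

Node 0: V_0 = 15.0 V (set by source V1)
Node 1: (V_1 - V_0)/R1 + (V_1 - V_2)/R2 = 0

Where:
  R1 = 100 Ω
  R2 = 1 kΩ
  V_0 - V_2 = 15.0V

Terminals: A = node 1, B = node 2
Step 1 — V_th is the open-circuit voltage V_A - V_B (nothing connected across the terminals).
Nodal analysis, taking node 2 as the 0 V reference.
Source V1 fixes V_0 = 15 V.
KCL at each unknown node (sum of currents leaving = 0; resistances in Ω):
  Node 1: (V_1 - 15)/100 + (V_1 - 0)/1000 = 0
Collecting terms: 0.011 × V_1 = 0.15  =>  V_1 = 13.64 V
V_th = V_1 - V_2 = 13.64 - 0 = 13.64 V
Step 2 — R_th: zero the source — replace V1 by a short circuit (node 2 merges into node 0) — and find the resistance seen between A (node 1) and B (node 0).
Reduce the network between node 1 (A) and node 0 (B) by series/parallel combination:
  Rp1 = R1 ‖ R2 (parallel, both between nodes 0 and 1) = 1/(1/100 + 1/1000) = 90.91 Ω
R_th = 90.91 Ω

Final answer: V_th = 13.64 V, R_th = 90.91 Ω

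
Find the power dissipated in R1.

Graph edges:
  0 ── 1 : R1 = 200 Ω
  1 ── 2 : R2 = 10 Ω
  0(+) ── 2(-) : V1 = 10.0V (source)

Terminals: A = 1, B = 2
Nodal analysis, taking node 2 as the 0 V reference.
Source V1 fixes V_0 = 10 V.
KCL at each unknown node (sum of currents leaving = 0; resistances in Ω):
  Node 1: (V_1 - 10)/200 + (V_1 - 0)/10 = 0
Collecting terms: 0.105 × V_1 = 0.05  =>  V_1 = 0.4762 V
I_R1 = (V_0 - V_1)/R1 = (10 - 0.4762)/200 = 0.04762 A
P_R1 = I_R1² × R1 = (0.04762)² × 200 = 0.4535 W

Final answer: 0.4535 W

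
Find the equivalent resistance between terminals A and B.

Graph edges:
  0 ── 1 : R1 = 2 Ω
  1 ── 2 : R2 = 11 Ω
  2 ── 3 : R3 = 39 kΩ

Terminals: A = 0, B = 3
Reduce the network between node 0 (A) and node 3 (B) by series/parallel combination:
  Rs1 = R1 + R2 (series, joined only at node 1) = 2 + 11 = 13 Ω
  Rs2 = R3 + Rs1 (series, joined only at node 2) = 39000 + 13 = 39010 Ω
R_eq = 39.01 kΩ

Final answer: 39.01 kΩ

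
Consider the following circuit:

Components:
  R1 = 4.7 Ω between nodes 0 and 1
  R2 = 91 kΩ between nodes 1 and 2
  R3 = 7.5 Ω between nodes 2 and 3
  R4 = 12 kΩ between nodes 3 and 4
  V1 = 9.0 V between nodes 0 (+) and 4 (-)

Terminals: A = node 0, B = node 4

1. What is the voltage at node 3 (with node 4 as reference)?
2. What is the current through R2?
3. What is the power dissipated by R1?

Nodal analysis, taking node 4 as the 0 V reference.
Source V1 fixes V_0 = 9 V.
KCL at each unknown node (sum of currents leaving = 0; resistances in Ω):
  Node 1: (V_1 - 9)/4.7 + (V_1 - V_2)/91000 = 0
  Node 2: (V_2 - V_1)/91000 + (V_2 - V_3)/7.5 = 0
  Node 3: (V_3 - V_2)/7.5 + (V_3 - 0)/12000 = 0
Collecting terms (coefficients in siemens):
  0.2128·V_1 - 0.00001099·V_2 = 1.915
  0.1333·V_2 - 0.00001099·V_1 - 0.1333·V_3 = 0
  0.1334·V_3 - 0.1333·V_2 = 0
Solving these 3 simultaneous equations (Gaussian elimination) gives:
  V_1 = 9 V, V_2 = 1.049 V, V_3 = 1.048 V
Part 1:
  Read off the nodal solution: V_3 = 1.048 V
Part 2:
  I_R2 = (V_1 - V_2)/R2 = (9 - 1.049)/91000 = 0.00008737 A
  Magnitude: I_R2 = 0.00008737 A
Part 3:
  I_R1 = (V_0 - V_1)/R1 = (9 - 9)/4.7 = 0.00008737 A
  P_R1 = I_R1² × R1 = (0.00008737)² × 4.7 = 0.00000003588 W

Final answers:
1. V_3 = 1.048 V
2. I_R2 = 8.737e-05 A
3. P_R1 = 3.588e-08 W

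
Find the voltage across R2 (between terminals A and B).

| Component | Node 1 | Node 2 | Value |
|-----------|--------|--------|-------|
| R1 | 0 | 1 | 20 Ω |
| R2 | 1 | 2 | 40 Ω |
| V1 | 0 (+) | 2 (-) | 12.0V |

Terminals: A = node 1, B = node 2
R1 and R2 are in series across V1 (node 0 → node 1 → node 2), and the output A–B is taken across R2, so this is a voltage divider.
Series current: I = V1/(R1 + R2) = 12/(20 + 40) = 12/60 = 0.2 A
V_R2 = I × R2 = V1 × R2/(R1 + R2) = 12 × 40/60 = 8 V

Final answer: 8 V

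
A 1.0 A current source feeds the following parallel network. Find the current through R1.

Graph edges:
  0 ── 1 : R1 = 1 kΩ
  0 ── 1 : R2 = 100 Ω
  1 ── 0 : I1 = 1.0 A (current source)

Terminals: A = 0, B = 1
All resistors sit directly between nodes 0 and 1, so they are in parallel and share one voltage V; the full source current 1 A splits among them.
1/R_par = 1/1000 + 1/100 = 0.011 S  =>  R_par = 90.91 Ω
V = I × R_par = 1 × 90.91 = 90.91 V
I_R1 = V/R1 = 90.91/1000 = 0.09091 A

Final answer: 0.09091 A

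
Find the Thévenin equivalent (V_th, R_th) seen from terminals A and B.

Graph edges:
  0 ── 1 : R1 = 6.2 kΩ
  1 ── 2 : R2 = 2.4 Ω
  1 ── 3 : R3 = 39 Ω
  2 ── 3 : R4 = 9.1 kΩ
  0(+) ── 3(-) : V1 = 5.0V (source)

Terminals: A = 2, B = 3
Step 1 — V_th is the open-circuit voltage V_A - V_B (nothing connected across the terminals).
Nodal analysis, taking node 3 as the 0 V reference.
Source V1 fixes V_0 = 5 V.
KCL at each unknown node (sum of currents leaving = 0; resistances in Ω):
  Node 1: (V_1 - 5)/6200 + (V_1 - V_2)/2.4 + (V_1 - 0)/39 = 0
  Node 2: (V_2 - V_1)/2.4 + (V_2 - 0)/9100 = 0
Collecting terms (coefficients in siemens):
  0.4425·V_1 - 0.4167·V_2 = 0.0008065
  0.4168·V_2 - 0.4167·V_1 = 0
Determinant D = (0.4425)(0.4168) - (-0.4167)(-0.4167) = 0.0108
V_1 = [(0.0008065)(0.4168) - (-0.4167)(0)]/D = 0.03112 V
V_2 = [(0.4425)(0) - (0.0008065)(-0.4167)]/D = 0.03111 V
V_th = V_2 - V_3 = 0.03111 - 0 = 0.03111 V
Step 2 — R_th: zero the source — replace V1 by a short circuit (node 3 merges into node 0) — and find the resistance seen between A (node 2) and B (node 0).
Reduce the network between node 2 (A) and node 0 (B) by series/parallel combination:
  Rp1 = R1 ‖ R3 (parallel, both between nodes 0 and 1) = 1/(1/6200 + 1/39) = 38.76 Ω
  Rs1 = R2 + Rp1 (series, joined only at node 1) = 2.4 + 38.76 = 41.16 Ω
  Rp2 = R4 ‖ Rs1 (parallel, both between nodes 0 and 2) = 1/(1/9100 + 1/41.16) = 40.97 Ω
R_th = 40.97 Ω

Final answer: V_th = 0.03111 V, R_th = 40.97 Ω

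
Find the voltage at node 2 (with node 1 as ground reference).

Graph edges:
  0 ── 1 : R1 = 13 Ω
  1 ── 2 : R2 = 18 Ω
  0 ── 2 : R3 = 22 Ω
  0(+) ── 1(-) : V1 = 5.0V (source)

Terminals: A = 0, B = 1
Nodal analysis, taking node 1 as the 0 V reference.
Source V1 fixes V_0 = 5 V.
KCL at each unknown node (sum of currents leaving = 0; resistances in Ω):
  Node 2: (V_2 - 0)/18 + (V_2 - 5)/22 = 0
Collecting terms: 0.101 × V_2 = 0.2273  =>  V_2 = 2.25 V
The requested potential is V_2 = 2.25 V.

Final answer: V_2 = 2.25 V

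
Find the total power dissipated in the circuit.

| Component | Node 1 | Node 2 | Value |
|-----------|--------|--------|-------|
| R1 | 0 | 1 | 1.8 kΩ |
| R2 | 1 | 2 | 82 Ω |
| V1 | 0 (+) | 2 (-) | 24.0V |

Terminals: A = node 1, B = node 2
Nodal analysis, taking node 2 as the 0 V reference.
Source V1 fixes V_0 = 24 V.
KCL at each unknown node (sum of currents leaving = 0; resistances in Ω):
  Node 1: (V_1 - 24)/1800 + (V_1 - 0)/82 = 0
Collecting terms: 0.01275 × V_1 = 0.01333  =>  V_1 = 1.046 V
Power in each resistor, P = (ΔV)²/R:
  P_R1 = (24 - 1.046)²/1800 = 0.2927 W
  P_R2 = (1.046 - 0)²/82 = 0.01334 W
P_total = P_R1 + P_R2 = 0.3061 W

Final answer: 0.3061 W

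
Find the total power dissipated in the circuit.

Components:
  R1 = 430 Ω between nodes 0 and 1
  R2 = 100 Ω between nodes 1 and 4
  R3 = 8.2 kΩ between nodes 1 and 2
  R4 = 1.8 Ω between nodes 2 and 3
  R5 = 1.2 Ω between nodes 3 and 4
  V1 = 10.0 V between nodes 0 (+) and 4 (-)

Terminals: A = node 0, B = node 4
Nodal analysis, taking node 4 as the 0 V reference.
Source V1 fixes V_0 = 10 V.
KCL at each unknown node (sum of currents leaving = 0; resistances in Ω):
  Node 1: (V_1 - 10)/430 + (V_1 - 0)/100 + (V_1 - V_2)/8200 = 0
  Node 2: (V_2 - V_1)/8200 + (V_2 - V_3)/1.8 = 0
  Node 3: (V_3 - V_2)/1.8 + (V_3 - 0)/1.2 = 0
Collecting terms (coefficients in siemens):
  0.01245·V_1 - 0.000122·V_2 = 0.02326
  0.5557·V_2 - 0.000122·V_1 - 0.5556·V_3 = 0
  1.389·V_3 - 0.5556·V_2 = 0
Solving these 3 simultaneous equations (Gaussian elimination) gives:
  V_1 = 1.868 V, V_2 = 0.0006833 V, V_3 = 0.0002733 V
Power in each resistor, P = (ΔV)²/R:
  P_R1 = (10 - 1.868)²/430 = 0.1538 W
  P_R2 = (1.868 - 0)²/100 = 0.03491 W
  P_R3 = (1.868 - 0.0006833)²/8200 = 0.0004254 W
  P_R4 = (0.0006833 - 0.0002733)²/1.8 = 0.00000009337 W
  P_R5 = (0.0002733 - 0)²/1.2 = 0.00000006225 W
P_total = P_R1 + P_R2 + P_R3 + P_R4 + P_R5 = 0.1891 W

Final answer: 0.1891 W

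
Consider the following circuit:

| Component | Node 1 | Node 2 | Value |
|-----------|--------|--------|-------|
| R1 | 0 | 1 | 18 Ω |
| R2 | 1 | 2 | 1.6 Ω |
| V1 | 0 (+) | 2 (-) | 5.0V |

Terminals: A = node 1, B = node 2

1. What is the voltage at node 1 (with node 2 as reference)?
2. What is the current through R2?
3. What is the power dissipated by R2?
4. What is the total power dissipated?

Nodal analysis, taking node 2 as the 0 V reference.
Source V1 fixes V_0 = 5 V.
KCL at each unknown node (sum of currents leaving = 0; resistances in Ω):
  Node 1: (V_1 - 5)/18 + (V_1 - 0)/1.6 = 0
Collecting terms: 0.6806 × V_1 = 0.2778  =>  V_1 = 0.4082 V
Part 1:
  Read off the nodal solution: V_1 = 0.4082 V
Part 2:
  I_R2 = (V_1 - V_2)/R2 = (0.4082 - 0)/1.6 = 0.2551 A
  Magnitude: I_R2 = 0.2551 A
Part 3:
  I_R2 = (V_1 - V_2)/R2 = (0.4082 - 0)/1.6 = 0.2551 A
  P_R2 = I_R2² × R2 = (0.2551)² × 1.6 = 0.1041 W
Part 4:
  Power in each resistor, P = (ΔV)²/R:
    P_R1 = (5 - 0.4082)²/18 = 1.171 W
    P_R2 = (0.4082 - 0)²/1.6 = 0.1041 W
  P_total = P_R1 + P_R2 = 1.276 W

Final answers:
1. V_1 = 0.4082 V
2. I_R2 = 0.2551 A
3. P_R2 = 0.1041 W
4. P_total = 1.276 W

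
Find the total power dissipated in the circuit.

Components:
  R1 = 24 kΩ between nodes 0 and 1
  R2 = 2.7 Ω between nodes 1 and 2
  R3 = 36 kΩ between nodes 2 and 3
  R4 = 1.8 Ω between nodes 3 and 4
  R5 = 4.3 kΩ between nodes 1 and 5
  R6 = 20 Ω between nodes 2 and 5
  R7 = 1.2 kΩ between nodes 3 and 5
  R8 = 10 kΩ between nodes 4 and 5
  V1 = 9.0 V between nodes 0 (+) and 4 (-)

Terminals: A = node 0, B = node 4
Nodal analysis, taking node 4 as the 0 V reference.
Source V1 fixes V_0 = 9 V.
KCL at each unknown node (sum of currents leaving = 0; resistances in Ω):
  Node 1: (V_1 - 9)/24000 + (V_1 - V_2)/2.7 + (V_1 - V_5)/4300 = 0
  Node 2: (V_2 - V_1)/2.7 + (V_2 - V_3)/36000 + (V_2 - V_5)/20 = 0
  Node 3: (V_3 - V_2)/36000 + (V_3 - 0)/1.8 + (V_3 - V_5)/1200 = 0
  Node 5: (V_5 - V_1)/4300 + (V_5 - V_2)/20 + (V_5 - V_3)/1200 + (V_5 - 0)/10000 = 0
Collecting terms (coefficients in siemens):
  0.3706·V_1 - 0.3704·V_2 - 0.0002326·V_5 = 0.000375
  0.4204·V_2 - 0.3704·V_1 - 0.00002778·V_3 - 0.05·V_5 = 0
  0.5564·V_3 - 0.00002778·V_2 - 0.0008333·V_5 = 0
  0.05117·V_5 - 0.0002326·V_1 - 0.05·V_2 - 0.0008333·V_3 = 0
Solving these 4 simultaneous equations (Gaussian elimination) gives:
  V_1 = 0.3818 V, V_2 = 0.3809 V, V_3 = 0.0005791 V, V_5 = 0.3739 V
Power in each resistor, P = (ΔV)²/R:
  P_R1 = (9 - 0.3818)²/24000 = 0.003095 W
  P_R2 = (0.3818 - 0.3809)²/2.7 = 0.0000003446 W
  P_R3 = (0.3809 - 0.0005791)²/36000 = 0.000004017 W
  P_R4 = (0.0005791 - 0)²/1.8 = 0.0000001863 W
  P_R5 = (0.3818 - 0.3739)²/4300 = 0.00000001451 W
  P_R6 = (0.3809 - 0.3739)²/20 = 0.000002404 W
  P_R7 = (0.0005791 - 0.3739)²/1200 = 0.0001162 W
  P_R8 = (0 - 0.3739)²/10000 = 0.00001398 W
P_total = P_R1 + P_R2 + P_R3 + P_R4 + P_R5 + P_R6 + P_R7 + P_R8 = 0.003232 W

Final answer: 0.003232 W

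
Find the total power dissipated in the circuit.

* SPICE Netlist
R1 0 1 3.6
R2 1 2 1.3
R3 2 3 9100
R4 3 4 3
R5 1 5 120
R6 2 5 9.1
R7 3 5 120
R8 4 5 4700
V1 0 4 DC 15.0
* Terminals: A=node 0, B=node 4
Nodal analysis, taking node 4 as the 0 V reference.
Source V1 fixes V_0 = 15 V.
KCL at each unknown node (sum of currents leaving = 0; resistances in Ω):
  Node 1: (V_1 - 15)/3.6 + (V_1 - V_2)/1.3 + (V_1 - V_5)/120 = 0
  Node 2: (V_2 - V_1)/1.3 + (V_2 - V_3)/9100 + (V_2 - V_5)/9.1 = 0
  Node 3: (V_3 - V_2)/9100 + (V_3 - 0)/3 + (V_3 - V_5)/120 = 0
  Node 5: (V_5 - V_1)/120 + (V_5 - V_2)/9.1 + (V_5 - V_3)/120 + (V_5 - 0)/4700 = 0
Collecting terms (coefficients in siemens):
  1.055·V_1 - 0.7692·V_2 - 0.008333·V_5 = 4.167
  0.8792·V_2 - 0.7692·V_1 - 0.0001099·V_3 - 0.1099·V_5 = 0
  0.3418·V_3 - 0.0001099·V_2 - 0.008333·V_5 = 0
  0.1268·V_5 - 0.008333·V_1 - 0.1099·V_2 - 0.008333·V_3 = 0
Solving these 4 simultaneous equations (Gaussian elimination) gives:
  V_1 = 14.59 V, V_2 = 14.45 V, V_3 = 0.334 V, V_5 = 13.51 V
Power in each resistor, P = (ΔV)²/R:
  P_R1 = (15 - 14.59)²/3.6 = 0.04696 W
  P_R2 = (14.59 - 14.45)²/1.3 = 0.01439 W
  P_R3 = (14.45 - 0.334)²/9100 = 0.0219 W
  P_R4 = (0.334 - 0)²/3 = 0.03719 W
  P_R5 = (14.59 - 13.51)²/120 = 0.009722 W
  P_R6 = (14.45 - 13.51)²/9.1 = 0.09779 W
  P_R7 = (0.334 - 13.51)²/120 = 1.446 W
  P_R8 = (0 - 13.51)²/4700 = 0.03883 W
P_total = P_R1 + P_R2 + P_R3 + P_R4 + P_R5 + P_R6 + P_R7 + P_R8 = 1.713 W

Final answer: 1.713 W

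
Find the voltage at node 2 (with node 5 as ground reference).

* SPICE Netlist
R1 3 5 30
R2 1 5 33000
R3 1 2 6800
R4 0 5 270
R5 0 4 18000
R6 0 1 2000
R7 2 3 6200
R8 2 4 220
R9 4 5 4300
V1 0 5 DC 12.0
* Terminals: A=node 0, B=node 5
Nodal analysis, taking node 5 as the 0 V reference.
Source V1 fixes V_0 = 12 V.
KCL at each unknown node (sum of currents leaving = 0; resistances in Ω):
  Node 1: (V_1 - 0)/33000 + (V_1 - V_2)/6800 + (V_1 - 12)/2000 = 0
  Node 2: (V_2 - V_1)/6800 + (V_2 - V_3)/6200 + (V_2 - V_4)/220 = 0
  Node 3: (V_3 - 0)/30 + (V_3 - V_2)/6200 = 0
  Node 4: (V_4 - 12)/18000 + (V_4 - V_2)/220 + (V_4 - 0)/4300 = 0
Collecting terms (coefficients in siemens):
  0.0006774·V_1 - 0.0001471·V_2 = 0.006
  0.004854·V_2 - 0.0001471·V_1 - 0.0001613·V_3 - 0.004545·V_4 = 0
  0.03349·V_3 - 0.0001613·V_2 = 0
  0.004834·V_4 - 0.004545·V_2 = 0.0006667
Solving these 4 simultaneous equations (Gaussian elimination) gives:
  V_1 = 9.624 V, V_2 = 3.53 V, V_3 = 0.017 V, V_4 = 3.458 V
The requested potential is V_2 = 3.53 V.

Final answer: V_2 = 3.53 V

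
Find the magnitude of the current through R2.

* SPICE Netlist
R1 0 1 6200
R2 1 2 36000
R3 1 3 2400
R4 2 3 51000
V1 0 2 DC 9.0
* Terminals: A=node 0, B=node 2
Nodal analysis, taking node 2 as the 0 V reference.
Source V1 fixes V_0 = 9 V.
KCL at each unknown node (sum of currents leaving = 0; resistances in Ω):
  Node 1: (V_1 - 9)/6200 + (V_1 - 0)/36000 + (V_1 - V_3)/2400 = 0
  Node 3: (V_3 - V_1)/2400 + (V_3 - 0)/51000 = 0
Collecting terms (coefficients in siemens):
  0.0006057·V_1 - 0.0004167·V_3 = 0.001452
  0.0004363·V_3 - 0.0004167·V_1 = 0
Determinant D = (0.0006057)(0.0004363) - (-0.0004167)(-0.0004167) = 0.00000009066
V_1 = [(0.001452)(0.0004363) - (-0.0004167)(0)]/D = 6.986 V
V_3 = [(0.0006057)(0) - (0.001452)(-0.0004167)]/D = 6.672 V
I_R2 = (V_1 - V_2)/R2 = (6.986 - 0)/36000 = 0.0001941 A
|I_R2| = 0.0001941 A

Final answer: |I_R2| = 0.0001941 A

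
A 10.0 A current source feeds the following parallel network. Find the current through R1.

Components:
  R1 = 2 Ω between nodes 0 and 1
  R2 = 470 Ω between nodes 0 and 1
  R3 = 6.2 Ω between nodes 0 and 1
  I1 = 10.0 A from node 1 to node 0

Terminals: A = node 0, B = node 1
All resistors sit directly between nodes 0 and 1, so they are in parallel and share one voltage V; the full source current 10 A splits among them.
1/R_par = 1/2 + 1/470 + 1/6.2 = 0.6634 S  =>  R_par = 1.507 Ω
V = I × R_par = 10 × 1.507 = 15.07 V
I_R1 = V/R1 = 15.07/2 = 7.537 A

Final answer: 7.537 A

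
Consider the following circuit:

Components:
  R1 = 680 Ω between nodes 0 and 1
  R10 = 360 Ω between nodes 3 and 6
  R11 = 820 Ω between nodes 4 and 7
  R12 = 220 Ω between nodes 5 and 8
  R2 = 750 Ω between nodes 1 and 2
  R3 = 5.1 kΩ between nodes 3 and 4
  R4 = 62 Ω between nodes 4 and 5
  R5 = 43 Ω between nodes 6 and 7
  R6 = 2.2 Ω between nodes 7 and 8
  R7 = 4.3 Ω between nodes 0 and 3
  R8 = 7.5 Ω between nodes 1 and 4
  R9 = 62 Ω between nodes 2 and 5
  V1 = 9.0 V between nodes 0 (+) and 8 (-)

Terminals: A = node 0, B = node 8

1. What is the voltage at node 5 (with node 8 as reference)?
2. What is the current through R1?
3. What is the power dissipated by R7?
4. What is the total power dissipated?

Nodal analysis, taking node 8 as the 0 V reference.
Source V1 fixes V_0 = 9 V.
KCL at each unknown node (sum of currents leaving = 0; resistances in Ω):
  Node 1: (V_1 - 9)/680 + (V_1 - V_2)/750 + (V_1 - V_4)/7.5 = 0
  Node 2: (V_2 - V_1)/750 + (V_2 - V_5)/62 = 0
  Node 3: (V_3 - V_4)/5100 + (V_3 - 9)/4.3 + (V_3 - V_6)/360 = 0
  Node 4: (V_4 - V_3)/5100 + (V_4 - V_5)/62 + (V_4 - V_1)/7.5 + (V_4 - V_7)/820 = 0
  Node 5: (V_5 - V_4)/62 + (V_5 - V_2)/62 + (V_5 - 0)/220 = 0
  Node 6: (V_6 - V_7)/43 + (V_6 - V_3)/360 = 0
  Node 7: (V_7 - V_6)/43 + (V_7 - 0)/2.2 + (V_7 - V_4)/820 = 0
Collecting terms (coefficients in siemens):
  0.1361·V_1 - 0.001333·V_2 - 0.1333·V_4 = 0.01324
  0.01746·V_2 - 0.001333·V_1 - 0.01613·V_5 = 0
  0.2355·V_3 - 0.0001961·V_4 - 0.002778·V_6 = 2.093
  0.1509·V_4 - 0.1333·V_1 - 0.0001961·V_3 - 0.01613·V_5 - 0.00122·V_7 = 0
  0.0368·V_5 - 0.01613·V_2 - 0.01613·V_4 = 0
  0.02603·V_6 - 0.002778·V_3 - 0.02326·V_7 = 0
  0.479·V_7 - 0.00122·V_4 - 0.02326·V_6 = 0
Solving these 7 simultaneous equations (Gaussian elimination) gives:
  V_1 = 2.369 V, V_2 = 1.869 V, V_3 = 8.9 V, V_4 = 2.301 V
  V_5 = 1.827 V, V_6 = 0.9982 V, V_7 = 0.05432 V
Part 1:
  Read off the nodal solution: V_5 = 1.827 V
Part 2:
  I_R1 = (V_0 - V_1)/R1 = (9 - 2.369)/680 = 0.009751 A
  Magnitude: I_R1 = 0.009751 A
Part 3:
  I_R7 = (V_0 - V_3)/R7 = (9 - 8.9)/4.3 = 0.02324 A
  P_R7 = I_R7² × R7 = (0.02324)² × 4.3 = 0.002323 W
Part 4:
  Power in each resistor, P = (ΔV)²/R:
    P_R1 = (9 - 2.369)²/680 = 0.06466 W
    P_R2 = (2.369 - 1.869)²/750 = 0.0003338 W
    P_R3 = (8.9 - 2.301)²/5100 = 0.008539 W
    P_R4 = (2.301 - 1.827)²/62 = 0.003618 W
    P_R5 = (0.9982 - 0.05432)²/43 = 0.02072 W
    P_R6 = (0.05432 - 0)²/2.2 = 0.001341 W
    P_R7 = (9 - 8.9)²/4.3 = 0.002323 W
    P_R8 = (2.369 - 2.301)²/7.5 = 0.0006189 W
    P_R9 = (1.869 - 1.827)²/62 = 0.0000276 W
    P_R10 = (8.9 - 0.9982)²/360 = 0.1734 W
    P_R11 = (2.301 - 0.05432)²/820 = 0.006155 W
    P_R12 = (1.827 - 0)²/220 = 0.01518 W
  P_total = P_R1 + P_R2 + P_R3 + P_R4 + P_R5 + P_R6 + P_R7 + P_R8 + P_R9 + P_R10 + P_R11 + P_R12 = 0.297 W

Final answers:
1. V_5 = 1.827 V
2. I_R1 = 0.009751 A
3. P_R7 = 0.002323 W
4. P_total = 0.297 W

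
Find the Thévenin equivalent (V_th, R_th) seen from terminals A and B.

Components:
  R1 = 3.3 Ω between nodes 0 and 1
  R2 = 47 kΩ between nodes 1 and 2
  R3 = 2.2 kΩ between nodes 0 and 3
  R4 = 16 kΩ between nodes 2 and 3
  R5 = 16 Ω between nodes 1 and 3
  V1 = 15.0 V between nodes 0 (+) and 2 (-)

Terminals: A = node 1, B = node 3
Step 1 — V_th is the open-circuit voltage V_A - V_B (nothing connected across the terminals).
Nodal analysis, taking node 2 as the 0 V reference.
Source V1 fixes V_0 = 15 V.
KCL at each unknown node (sum of currents leaving = 0; resistances in Ω):
  Node 1: (V_1 - 15)/3.3 + (V_1 - 0)/47000 + (V_1 - V_3)/16 = 0
  Node 3: (V_3 - 15)/2200 + (V_3 - 0)/16000 + (V_3 - V_1)/16 = 0
Collecting terms (coefficients in siemens):
  0.3656·V_1 - 0.0625·V_3 = 4.545
  0.06302·V_3 - 0.0625·V_1 = 0.006818
Determinant D = (0.3656)(0.06302) - (-0.0625)(-0.0625) = 0.01913
V_1 = [(4.545)(0.06302) - (-0.0625)(0.006818)]/D = 15 V
V_3 = [(0.3656)(0.006818) - (4.545)(-0.0625)]/D = 14.98 V
V_th = V_1 - V_3 = 15 - 14.98 = 0.01484 V
Step 2 — R_th: zero the source — replace V1 by a short circuit (node 2 merges into node 0) — and find the resistance seen between A (node 1) and B (node 3).
Reduce the network between node 1 (A) and node 3 (B) by series/parallel combination:
  Rp1 = R1 ‖ R2 (parallel, both between nodes 0 and 1) = 1/(1/3.3 + 1/47000) = 3.3 Ω
  Rp2 = R3 ‖ R4 (parallel, both between nodes 0 and 3) = 1/(1/2200 + 1/16000) = 1934 Ω
  Rs1 = Rp1 + Rp2 (series, joined only at node 0) = 3.3 + 1934 = 1937 Ω
  Rp3 = R5 ‖ Rs1 (parallel, both between nodes 1 and 3) = 1/(1/16 + 1/1937) = 15.87 Ω
R_th = 15.87 Ω

Final answer: V_th = 0.01484 V, R_th = 15.87 Ω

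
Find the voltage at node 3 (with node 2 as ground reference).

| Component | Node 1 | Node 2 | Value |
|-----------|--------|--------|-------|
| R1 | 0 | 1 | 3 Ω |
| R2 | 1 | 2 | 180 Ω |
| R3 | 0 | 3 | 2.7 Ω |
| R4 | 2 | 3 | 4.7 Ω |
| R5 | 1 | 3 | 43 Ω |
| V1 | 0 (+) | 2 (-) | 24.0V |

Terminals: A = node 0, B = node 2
Nodal analysis, taking node 2 as the 0 V reference.
Source V1 fixes V_0 = 24 V.
KCL at each unknown node (sum of currents leaving = 0; resistances in Ω):
  Node 1: (V_1 - 24)/3 + (V_1 - 0)/180 + (V_1 - V_3)/43 = 0
  Node 3: (V_3 - 24)/2.7 + (V_3 - 0)/4.7 + (V_3 - V_1)/43 = 0
Collecting terms (coefficients in siemens):
  0.3621·V_1 - 0.02326·V_3 = 8
  0.6064·V_3 - 0.02326·V_1 = 8.889
Determinant D = (0.3621)(0.6064) - (-0.02326)(-0.02326) = 0.2191
V_1 = [(8)(0.6064) - (-0.02326)(8.889)]/D = 23.09 V
V_3 = [(0.3621)(8.889) - (8)(-0.02326)]/D = 15.54 V
The requested potential is V_3 = 15.54 V.

Final answer: V_3 = 15.54 V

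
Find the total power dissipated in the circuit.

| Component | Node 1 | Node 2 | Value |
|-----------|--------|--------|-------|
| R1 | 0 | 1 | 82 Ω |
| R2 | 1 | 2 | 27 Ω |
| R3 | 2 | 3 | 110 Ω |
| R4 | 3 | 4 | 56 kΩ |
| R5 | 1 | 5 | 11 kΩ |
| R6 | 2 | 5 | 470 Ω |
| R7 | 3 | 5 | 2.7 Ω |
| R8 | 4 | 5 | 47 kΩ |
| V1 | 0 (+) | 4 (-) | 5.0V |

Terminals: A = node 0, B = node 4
Nodal analysis, taking node 4 as the 0 V reference.
Source V1 fixes V_0 = 5 V.
KCL at each unknown node (sum of currents leaving = 0; resistances in Ω):
  Node 1: (V_1 - 5)/82 + (V_1 - V_2)/27 + (V_1 - V_5)/11000 = 0
  Node 2: (V_2 - V_1)/27 + (V_2 - V_3)/110 + (V_2 - V_5)/470 = 0
  Node 3: (V_3 - V_2)/110 + (V_3 - 0)/56000 + (V_3 - V_5)/2.7 = 0
  Node 5: (V_5 - V_1)/11000 + (V_5 - V_2)/470 + (V_5 - V_3)/2.7 + (V_5 - 0)/47000 = 0
Collecting terms (coefficients in siemens):
  0.04932·V_1 - 0.03704·V_2 - 0.00009091·V_5 = 0.06098
  0.04826·V_2 - 0.03704·V_1 - 0.009091·V_3 - 0.002128·V_5 = 0
  0.3795·V_3 - 0.009091·V_2 - 0.3704·V_5 = 0
  0.3726·V_5 - 0.00009091·V_1 - 0.002128·V_2 - 0.3704·V_3 = 0
Solving these 4 simultaneous equations (Gaussian elimination) gives:
  V_1 = 4.984 V, V_2 = 4.979 V, V_3 = 4.962 V, V_5 = 4.962 V
Power in each resistor, P = (ΔV)²/R:
  P_R1 = (5 - 4.984)²/82 = 0.000003092 W
  P_R2 = (4.984 - 4.979)²/27 = 0.0000009967 W
  P_R3 = (4.979 - 4.962)²/110 = 0.000002656 W
  P_R4 = (4.962 - 0)²/56000 = 0.0004396 W
  P_R5 = (4.984 - 4.962)²/11000 = 0.00000004586 W
  P_R6 = (4.979 - 4.962)²/470 = 0.0000006347 W
  P_R7 = (4.962 - 4.962)²/2.7 = 0.00000001204 W
  P_R8 = (0 - 4.962)²/47000 = 0.0005238 W
P_total = P_R1 + P_R2 + P_R3 + P_R4 + P_R5 + P_R6 + P_R7 + P_R8 = 0.0009708 W

Final answer: 0.0009708 W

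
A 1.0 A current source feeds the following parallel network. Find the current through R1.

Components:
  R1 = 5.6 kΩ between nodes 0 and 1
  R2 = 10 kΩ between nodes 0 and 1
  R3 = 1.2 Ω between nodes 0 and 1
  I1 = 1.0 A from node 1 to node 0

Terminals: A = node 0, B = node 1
All resistors sit directly between nodes 0 and 1, so they are in parallel and share one voltage V; the full source current 1 A splits among them.
1/R_par = 1/5600 + 1/10000 + 1/1.2 = 0.8336 S  =>  R_par = 1.2 Ω
V = I × R_par = 1 × 1.2 = 1.2 V
I_R1 = V/R1 = 1.2/5600 = 0.0002142 A

Final answer: 0.0002142 A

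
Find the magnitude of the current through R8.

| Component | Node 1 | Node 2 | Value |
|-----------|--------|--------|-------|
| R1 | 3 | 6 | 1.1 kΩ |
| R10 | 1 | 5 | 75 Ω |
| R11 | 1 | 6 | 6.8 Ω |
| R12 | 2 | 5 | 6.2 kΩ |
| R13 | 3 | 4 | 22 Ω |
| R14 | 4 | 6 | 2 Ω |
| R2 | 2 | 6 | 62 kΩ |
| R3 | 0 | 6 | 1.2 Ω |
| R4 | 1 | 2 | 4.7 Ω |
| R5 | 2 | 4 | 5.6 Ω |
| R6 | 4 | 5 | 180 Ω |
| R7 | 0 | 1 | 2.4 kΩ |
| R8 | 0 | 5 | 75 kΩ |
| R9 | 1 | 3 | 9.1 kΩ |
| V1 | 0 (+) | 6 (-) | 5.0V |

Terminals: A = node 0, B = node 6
Nodal analysis, taking node 6 as the 0 V reference.
Source V1 fixes V_0 = 5 V.
KCL at each unknown node (sum of currents leaving = 0; resistances in Ω):
  Node 1: (V_1 - V_2)/4.7 + (V_1 - 5)/2400 + (V_1 - V_3)/9100 + (V_1 - V_5)/75 + (V_1 - 0)/6.8 = 0
  Node 2: (V_2 - 0)/62000 + (V_2 - V_1)/4.7 + (V_2 - V_4)/5.6 + (V_2 - V_5)/6200 = 0
  Node 3: (V_3 - 0)/1100 + (V_3 - V_1)/9100 + (V_3 - V_4)/22 = 0
  Node 4: (V_4 - V_2)/5.6 + (V_4 - V_5)/180 + (V_4 - V_3)/22 + (V_4 - 0)/2 = 0
  Node 5: (V_5 - V_4)/180 + (V_5 - 5)/75000 + (V_5 - V_1)/75 + (V_5 - V_2)/6200 = 0
Collecting terms (coefficients in siemens):
  0.3737·V_1 - 0.2128·V_2 - 0.0001099·V_3 - 0.01333·V_5 = 0.002083
  0.3915·V_2 - 0.2128·V_1 - 0.1786·V_4 - 0.0001613·V_5 = 0
  0.04647·V_3 - 0.0001099·V_1 - 0.04545·V_4 = 0
  0.7296·V_4 - 0.1786·V_2 - 0.04545·V_3 - 0.005556·V_5 = 0
  0.01906·V_5 - 0.01333·V_1 - 0.0001613·V_2 - 0.005556·V_4 = 0.00006667
Solving these 5 simultaneous equations (Gaussian elimination) gives:
  V_1 = 0.009211 V, V_2 = 0.005731 V, V_3 = 0.001567 V, V_4 = 0.00158 V
  V_5 = 0.01045 V
I_R8 = (V_0 - V_5)/R8 = (5 - 0.01045)/75000 = 0.00006653 A
|I_R8| = 0.00006653 A

Final answer: |I_R8| = 6.653e-05 A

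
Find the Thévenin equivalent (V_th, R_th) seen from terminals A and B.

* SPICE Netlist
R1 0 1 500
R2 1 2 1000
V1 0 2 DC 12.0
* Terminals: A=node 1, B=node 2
Step 1 — V_th is the open-circuit voltage V_A - V_B (nothing connected across the terminals).
Nodal analysis, taking node 2 as the 0 V reference.
Source V1 fixes V_0 = 12 V.
KCL at each unknown node (sum of currents leaving = 0; resistances in Ω):
  Node 1: (V_1 - 12)/500 + (V_1 - 0)/1000 = 0
Collecting terms: 0.003 × V_1 = 0.024  =>  V_1 = 8 V
V_th = V_1 - V_2 = 8 - 0 = 8 V
Step 2 — R_th: zero the source — replace V1 by a short circuit (node 2 merges into node 0) — and find the resistance seen between A (node 1) and B (node 0).
Reduce the network between node 1 (A) and node 0 (B) by series/parallel combination:
  Rp1 = R1 ‖ R2 (parallel, both between nodes 0 and 1) = 1/(1/500 + 1/1000) = 333.3 Ω
R_th = 333.3 Ω

Final answer: V_th = 8 V, R_th = 333.3 Ω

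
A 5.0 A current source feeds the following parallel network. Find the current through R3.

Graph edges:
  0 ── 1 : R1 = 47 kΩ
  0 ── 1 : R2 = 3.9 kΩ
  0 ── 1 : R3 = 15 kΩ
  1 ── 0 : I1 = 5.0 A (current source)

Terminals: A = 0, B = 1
All resistors sit directly between nodes 0 and 1, so they are in parallel and share one voltage V; the full source current 5 A splits among them.
1/R_par = 1/47000 + 1/3900 + 1/15000 = 0.0003444 S  =>  R_par = 2904 Ω
V = I × R_par = 5 × 2904 = 14520 V
I_R3 = V/R3 = 14520/15000 = 0.968 A

Final answer: 0.968 A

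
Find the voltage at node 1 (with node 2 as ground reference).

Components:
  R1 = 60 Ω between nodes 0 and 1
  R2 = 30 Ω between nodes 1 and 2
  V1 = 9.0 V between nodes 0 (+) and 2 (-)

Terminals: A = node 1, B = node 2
Nodal analysis, taking node 2 as the 0 V reference.
Source V1 fixes V_0 = 9 V.
KCL at each unknown node (sum of currents leaving = 0; resistances in Ω):
  Node 1: (V_1 - 9)/60 + (V_1 - 0)/30 = 0
Collecting terms: 0.05 × V_1 = 0.15  =>  V_1 = 3 V
The requested potential is V_1 = 3 V.

Final answer: V_1 = 3 V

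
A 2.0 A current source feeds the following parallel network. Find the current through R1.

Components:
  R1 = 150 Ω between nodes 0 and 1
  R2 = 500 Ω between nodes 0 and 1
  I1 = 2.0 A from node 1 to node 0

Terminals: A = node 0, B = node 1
All resistors sit directly between nodes 0 and 1, so they are in parallel and share one voltage V; the full source current 2 A splits among them.
1/R_par = 1/150 + 1/500 = 0.008667 S  =>  R_par = 115.4 Ω
V = I × R_par = 2 × 115.4 = 230.8 V
I_R1 = V/R1 = 230.8/150 = 1.538 A

Final answer: 1.538 A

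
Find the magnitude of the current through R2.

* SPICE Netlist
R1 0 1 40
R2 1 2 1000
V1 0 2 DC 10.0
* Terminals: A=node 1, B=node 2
Nodal analysis, taking node 2 as the 0 V reference.
Source V1 fixes V_0 = 10 V.
KCL at each unknown node (sum of currents leaving = 0; resistances in Ω):
  Node 1: (V_1 - 10)/40 + (V_1 - 0)/1000 = 0
Collecting terms: 0.026 × V_1 = 0.25  =>  V_1 = 9.615 V
I_R2 = (V_1 - V_2)/R2 = (9.615 - 0)/1000 = 0.009615 A
|I_R2| = 0.009615 A

Final answer: |I_R2| = 0.009615 A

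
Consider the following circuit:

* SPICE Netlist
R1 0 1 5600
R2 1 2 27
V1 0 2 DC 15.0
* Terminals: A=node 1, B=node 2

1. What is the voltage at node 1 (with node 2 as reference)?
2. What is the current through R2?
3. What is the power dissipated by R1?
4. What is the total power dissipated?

Nodal analysis, taking node 2 as the 0 V reference.
Source V1 fixes V_0 = 15 V.
KCL at each unknown node (sum of currents leaving = 0; resistances in Ω):
  Node 1: (V_1 - 15)/5600 + (V_1 - 0)/27 = 0
Collecting terms: 0.03722 × V_1 = 0.002679  =>  V_1 = 0.07197 V
Part 1:
  Read off the nodal solution: V_1 = 0.07197 V
Part 2:
  I_R2 = (V_1 - V_2)/R2 = (0.07197 - 0)/27 = 0.002666 A
  Magnitude: I_R2 = 0.002666 A
Part 3:
  I_R1 = (V_0 - V_1)/R1 = (15 - 0.07197)/5600 = 0.002666 A
  P_R1 = I_R1² × R1 = (0.002666)² × 5600 = 0.03979 W
Part 4:
  Power in each resistor, P = (ΔV)²/R:
    P_R1 = (15 - 0.07197)²/5600 = 0.03979 W
    P_R2 = (0.07197 - 0)²/27 = 0.0001919 W
  P_total = P_R1 + P_R2 = 0.03999 W

Final answers:
1. V_1 = 0.07197 V
2. I_R2 = 0.002666 A
3. P_R1 = 0.03979 W
4. P_total = 0.03999 W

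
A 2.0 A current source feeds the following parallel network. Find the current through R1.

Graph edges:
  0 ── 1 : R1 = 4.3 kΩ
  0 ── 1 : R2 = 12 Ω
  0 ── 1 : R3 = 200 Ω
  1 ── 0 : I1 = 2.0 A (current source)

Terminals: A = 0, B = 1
All resistors sit directly between nodes 0 and 1, so they are in parallel and share one voltage V; the full source current 2 A splits among them.
1/R_par = 1/4300 + 1/12 + 1/200 = 0.08857 S  =>  R_par = 11.29 Ω
V = I × R_par = 2 × 11.29 = 22.58 V
I_R1 = V/R1 = 22.58/4300 = 0.005252 A

Final answer: 0.005252 A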